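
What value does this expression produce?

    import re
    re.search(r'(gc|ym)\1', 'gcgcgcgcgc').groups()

The match spans [0:4] → 'gcgc'.
Captured: group 1 = 'gc'.

('gc',)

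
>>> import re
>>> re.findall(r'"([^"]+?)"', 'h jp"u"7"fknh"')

['u', 'fknh']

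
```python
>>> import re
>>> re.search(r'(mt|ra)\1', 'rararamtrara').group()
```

`\1` has to match the exact text group 1 already captured.
The match spans [0:4] → 'rara'.

'rara'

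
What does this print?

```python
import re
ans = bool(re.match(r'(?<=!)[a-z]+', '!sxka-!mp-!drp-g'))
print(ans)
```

False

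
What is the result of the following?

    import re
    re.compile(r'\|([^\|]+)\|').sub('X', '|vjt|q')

Every occurrence is swapped for 'X'.

'Xq'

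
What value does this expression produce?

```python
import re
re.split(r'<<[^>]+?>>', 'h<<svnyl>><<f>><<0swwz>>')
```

['h', '', '', '']

Matches to split on: at [1:10] → '<<svnyl>>'; at [10:15] → '<<f>>'; at [15:24] → '<<0swwz>>'.
Each match becomes a cut point; 4 segments remain.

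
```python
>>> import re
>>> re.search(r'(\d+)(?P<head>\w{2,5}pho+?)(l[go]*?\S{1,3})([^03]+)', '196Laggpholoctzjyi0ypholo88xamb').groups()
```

('196', 'Laggpho', 'loct', 'zjyi')

This matches one or more of a digit (captured); then 2 to 5 of a word character, then the literal 'ph', then one or more of a literal 'o' (lazy) (captured as 'head'); then a literal 'l', then zero or more of one of [go] (lazy), then 1 to 3 of a non-whitespace character (captured); then one or more of any character except [03] (captured).
Because the quantifier is non-greedy, it stops expanding at the earliest point where the rest of the pattern can succeed.
Unlike `match`, `search` isn't anchored — it looks for the pattern anywhere in the string.
The match spans [0:18] → '196Laggpholoctzjyi'.
Captured: group 1 = '196', group 2 = 'Laggpho', group 3 = 'loct', group 4 = 'zjyi'.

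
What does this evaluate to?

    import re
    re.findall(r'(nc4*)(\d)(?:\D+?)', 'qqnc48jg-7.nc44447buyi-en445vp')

Pattern: the literal 'nc', then zero or more of the literal '4' (captured); then a digit (captured); then one or more of a non-digit (lazy) (non-capturing group).
Matches: at [2:7] match 'nc48j', groups = ('nc4', '8'); at [11:19] match 'nc44447b', groups = ('nc4444', '7').
Multiple groups make `findall` return tuples — one 2-tuple for each match.

[('nc4', '8'), ('nc4444', '7')]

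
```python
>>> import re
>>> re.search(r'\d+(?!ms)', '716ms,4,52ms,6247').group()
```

'71'

The negative lookahead/lookbehind blocks any match where the forbidden context is present.
`search` walks the string left to right and returns the first match it finds.
The match spans [0:2] → '71'.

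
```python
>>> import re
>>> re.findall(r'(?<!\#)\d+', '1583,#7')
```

['1583']

`(?!…)`/`(?<!…)` only lets a position through if the neighbouring text does NOT match; no characters are consumed.
Matches: at [0:4] → '1583'.
With no groups in the pattern, `findall` gives back each whole match — 1 here.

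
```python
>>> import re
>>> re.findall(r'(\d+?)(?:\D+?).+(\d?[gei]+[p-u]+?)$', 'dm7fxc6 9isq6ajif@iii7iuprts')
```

[('7', 'iuprts')]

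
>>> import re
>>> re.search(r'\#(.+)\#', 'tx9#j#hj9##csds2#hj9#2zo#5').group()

'#j#hj9##csds2#hj9#2zo#'

The match spans [3:25] → '#j#hj9##csds2#hj9#2zo#'.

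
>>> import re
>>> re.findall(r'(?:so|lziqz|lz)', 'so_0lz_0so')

Walking the string: at [0:2] → 'so'; at [4:6] → 'lz'; at [8:10] → 'so'.
Since nothing is captured, `findall` lists the 3 matched substrings directly.

['so', 'lz', 'so']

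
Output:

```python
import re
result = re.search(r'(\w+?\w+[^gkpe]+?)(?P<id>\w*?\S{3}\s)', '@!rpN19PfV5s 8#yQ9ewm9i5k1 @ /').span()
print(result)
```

(2, 27)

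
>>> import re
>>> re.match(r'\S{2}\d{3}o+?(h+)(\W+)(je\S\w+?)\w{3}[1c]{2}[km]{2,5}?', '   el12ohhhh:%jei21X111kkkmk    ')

The pattern matches exactly 2 of a non-whitespace character, then exactly 3 of a digit, then one or more of the literal 'o' (lazy); then one or more of a literal 'h' (captured); then one or more of a non-word character (captured); then the literal 'je', then a non-whitespace character, then one or more of a word character (lazy) (captured); then exactly 3 of a word character, then exactly 2 of one of [1c], then 2 to 5 of one of [km] (lazy).
`re.match` only tries the pattern at the start of the string.
Here the string doesn't start with a match, so the call returns None.

None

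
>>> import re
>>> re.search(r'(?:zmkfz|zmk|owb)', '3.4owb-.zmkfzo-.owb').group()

'owb'

The match spans [3:6] → 'owb'.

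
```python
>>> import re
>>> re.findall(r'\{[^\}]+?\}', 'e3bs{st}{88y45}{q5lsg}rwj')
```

['{st}', '{88y45}', '{q5lsg}']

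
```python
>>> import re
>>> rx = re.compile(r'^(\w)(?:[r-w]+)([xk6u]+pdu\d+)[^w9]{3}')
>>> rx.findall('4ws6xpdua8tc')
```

[]

2 groups means each result is a tuple of 2 captured strings — 0 here.
Nothing in the string satisfies the pattern, so the list is empty.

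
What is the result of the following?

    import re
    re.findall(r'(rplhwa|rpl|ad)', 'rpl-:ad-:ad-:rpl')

Because there's exactly one group, `findall` drops the full match and keeps group 1 from each hit.

['rpl', 'ad', 'ad', 'rpl']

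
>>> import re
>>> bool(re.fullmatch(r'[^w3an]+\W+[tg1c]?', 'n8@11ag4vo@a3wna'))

False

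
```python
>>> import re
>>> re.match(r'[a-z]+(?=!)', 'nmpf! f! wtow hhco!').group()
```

'nmpf'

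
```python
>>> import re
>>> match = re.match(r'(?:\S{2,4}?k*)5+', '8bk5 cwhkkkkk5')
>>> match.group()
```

'8bk5'

`re.match` only tries the pattern at the start of the string.
The match spans [0:4] → '8bk5'.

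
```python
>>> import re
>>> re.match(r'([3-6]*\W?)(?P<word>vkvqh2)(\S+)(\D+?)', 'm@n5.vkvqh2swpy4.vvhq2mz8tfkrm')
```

None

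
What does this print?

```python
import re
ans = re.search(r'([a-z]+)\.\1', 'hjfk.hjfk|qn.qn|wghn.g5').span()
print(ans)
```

(0, 9)

The backreference `\1` re-matches whatever the first group consumed, character for character.
The match spans [0:9] → 'hjfk.hjfk'.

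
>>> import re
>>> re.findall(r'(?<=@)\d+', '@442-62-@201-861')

Lookahead/lookbehind check context without consuming it, so the matched span excludes the asserted characters.
Walking the string: at [1:4] → '442'; at [9:12] → '201'.
No capturing groups, so `findall` returns the 2 full match strings.

['442', '201']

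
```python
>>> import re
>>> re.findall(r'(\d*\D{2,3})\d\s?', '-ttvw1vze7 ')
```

The pattern matches zero or more of a digit, then 2 to 3 of a non-digit (captured); then a digit, then optionally whitespace.
Walking the string: at [2:6] match 'tvw1', group 1 = 'tvw'; at [6:11] match 'vze7 ', group 1 = 'vze'.
`findall` collects group 1 from each match (2 total).

['tvw', 'vze']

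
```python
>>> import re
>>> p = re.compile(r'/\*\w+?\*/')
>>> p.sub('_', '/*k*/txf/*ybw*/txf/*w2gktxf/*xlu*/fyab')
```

'_txf_txf/*w2gktxf_fyab'

Matches: at [0:5] → '/*k*/'; at [8:15] → '/*ybw*/'; at [27:34] → '/*xlu*/'.
`sub` substitutes '_' at each match site.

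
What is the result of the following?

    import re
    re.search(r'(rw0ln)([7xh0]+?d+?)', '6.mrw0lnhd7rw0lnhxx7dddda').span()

This matches the literal 'rw', then the literal '0ln' (captured); then one or more of one of [7xh0] (lazy), then one or more of a literal 'd' (lazy) (captured).
`search` walks the string left to right and returns the first match it finds.
The match spans [3:10] → 'rw0lnhd'.
Captured: group 1 = 'rw0ln', group 2 = 'hd'.

(3, 10)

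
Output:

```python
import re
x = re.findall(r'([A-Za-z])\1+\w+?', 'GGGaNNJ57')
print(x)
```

`\1` has to match the exact text group 1 already captured.
Walking the string: at [0:4] match 'GGGa', group 1 = 'G'; at [4:7] match 'NNJ', group 1 = 'N'.
`findall` collects group 1 from each match (2 total).

['G', 'N']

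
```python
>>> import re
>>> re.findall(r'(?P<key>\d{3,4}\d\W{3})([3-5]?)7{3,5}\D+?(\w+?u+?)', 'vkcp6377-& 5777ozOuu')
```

[('6377-& ', '5', 'zOu')]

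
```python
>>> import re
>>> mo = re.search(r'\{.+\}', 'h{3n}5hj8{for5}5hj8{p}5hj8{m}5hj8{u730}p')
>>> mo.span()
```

(1, 39)

The match spans [1:39] → '{3n}5hj8{for5}5hj8{p}5hj8{m}5hj8{u730}'.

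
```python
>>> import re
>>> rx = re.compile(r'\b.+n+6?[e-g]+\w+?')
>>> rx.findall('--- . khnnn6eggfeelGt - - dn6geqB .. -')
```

Pattern: a word boundary (`\b`, zero-width); then one or more of any character; then one or more of a literal 'n', then optionally a literal '6', then one or more of a character in [e-g]; then one or more of a word character (lazy).
Scanning left to right: at [6:32] → 'khnnn6eggfeelGt - - dn6geq'.
No capturing groups, so `findall` returns the 1 full match string.

['khnnn6eggfeelGt - - dn6geq']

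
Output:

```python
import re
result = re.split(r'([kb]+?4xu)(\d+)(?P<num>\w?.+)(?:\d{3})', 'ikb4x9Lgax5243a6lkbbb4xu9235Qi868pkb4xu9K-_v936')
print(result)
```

['ikb4x9Lgax5243a6l', 'kbbb4xu', '9235', 'Qi868pkb4xu9K-_v', '']

This matches one or more of one of [kb] (lazy), then the literal '4xu' (captured); then one or more of a digit (captured); then optionally a word character, then one or more of any character (captured as 'num'); then exactly 3 of a digit (non-capturing group).
Matches to split on: at [17:47] → 'kbbb4xu9235Qi868pkb4xu9K-_v936'.
With a capturing group present, the delimiter's captured portion is kept in the result list.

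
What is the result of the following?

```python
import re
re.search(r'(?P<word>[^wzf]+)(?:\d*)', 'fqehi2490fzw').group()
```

Pattern: one or more of any character except [wzf] (captured as 'word'); then zero or more of a digit (non-capturing group).
`re.search` tries every starting position until one works.
The match spans [1:9] → 'qehi2490'.
Captured: group 1 = 'qehi2490'.

'qehi2490'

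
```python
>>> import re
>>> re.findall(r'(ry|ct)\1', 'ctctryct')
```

['ct']

After group 1 captures some text, `\1` only succeeds where that same text appears again.
Walking the string: at [0:4] match 'ctct', group 1 = 'ct'.
`findall` collects group 1 from the one match (1 total).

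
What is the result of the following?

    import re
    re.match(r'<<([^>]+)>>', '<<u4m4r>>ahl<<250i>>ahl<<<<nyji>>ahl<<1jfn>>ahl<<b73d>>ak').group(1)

'u4m4r'

`re.match` won't scan ahead — the pattern has to work from the very first character.
The match spans [0:9] → '<<u4m4r>>'.
Captured: group 1 = 'u4m4r'.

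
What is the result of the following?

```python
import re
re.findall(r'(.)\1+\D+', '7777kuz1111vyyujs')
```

['7', '1']

`\1` has to match the exact text group 1 already captured.
Because there's exactly one group, `findall` drops the full match and keeps group 1 from each hit.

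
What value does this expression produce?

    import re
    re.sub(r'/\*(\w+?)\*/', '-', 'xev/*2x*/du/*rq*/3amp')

'xev-du-3amp'

`sub` substitutes '-' at each match site.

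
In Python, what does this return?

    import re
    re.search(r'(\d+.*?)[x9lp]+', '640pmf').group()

'640p'

This matches one or more of a digit, then zero or more of any character (lazy) (captured); then one or more of one of [x9lp].
`re.search` tries every starting position until one works.
The match spans [0:4] → '640p'.
Captured: group 1 = '640'.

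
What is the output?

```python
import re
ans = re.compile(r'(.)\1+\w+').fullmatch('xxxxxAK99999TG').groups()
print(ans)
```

The match spans [0:14] → 'xxxxxAK99999TG'.
Captured: group 1 = 'x'.

('x',)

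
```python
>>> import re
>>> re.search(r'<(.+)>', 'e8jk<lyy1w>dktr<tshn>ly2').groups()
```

`search` walks the string left to right and returns the first match it finds.
The match spans [4:21] → '<lyy1w>dktr<tshn>'.
Captured: group 1 = 'lyy1w>dktr<tshn'.

('lyy1w>dktr<tshn',)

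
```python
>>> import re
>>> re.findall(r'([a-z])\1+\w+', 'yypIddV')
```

['y']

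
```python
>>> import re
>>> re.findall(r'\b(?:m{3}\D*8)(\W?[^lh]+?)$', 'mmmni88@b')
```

The pattern matches a word boundary (`\b`, zero-width); then exactly 3 of the literal 'm', then zero or more of a non-digit, then the literal '8' (non-capturing group); then optionally a non-word character, then one or more of any character except [lh] (lazy) (captured); then anchored at the end.
Walking the string: at [0:9] match 'mmmni88@b', group 1 = '8@b'.
`findall` collects group 1 from the one match (1 total).

['8@b']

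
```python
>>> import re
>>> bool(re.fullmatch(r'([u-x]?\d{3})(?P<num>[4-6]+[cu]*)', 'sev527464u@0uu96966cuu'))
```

This matches optionally a character in [u-x], then exactly 3 of a digit (captured); then one or more of a character in [4-6], then zero or more of one of [cu] (captured as 'num').
`re.fullmatch` is like wrapping the pattern in `^…$` (in single-line mode).
Here the string isn't matched end-to-end, so the call returns None, and `bool(None)` is False.

False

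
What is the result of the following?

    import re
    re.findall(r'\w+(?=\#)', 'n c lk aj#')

['aj']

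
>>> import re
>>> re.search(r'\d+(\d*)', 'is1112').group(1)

''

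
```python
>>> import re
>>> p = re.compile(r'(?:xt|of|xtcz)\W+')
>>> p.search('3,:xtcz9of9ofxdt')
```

None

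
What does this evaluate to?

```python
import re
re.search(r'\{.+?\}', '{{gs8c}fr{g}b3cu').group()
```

The `?` after the quantifier makes it lazy — it takes as little as possible before letting the rest of the pattern try.
`search` walks the string left to right and returns the first match it finds.
The match spans [0:7] → '{{gs8c}'.

'{{gs8c}'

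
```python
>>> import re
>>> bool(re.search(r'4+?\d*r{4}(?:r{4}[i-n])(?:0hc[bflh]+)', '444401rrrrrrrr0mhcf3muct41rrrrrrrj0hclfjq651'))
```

Here the pattern never matches, so the call returns None, and `bool(None)` is False.

False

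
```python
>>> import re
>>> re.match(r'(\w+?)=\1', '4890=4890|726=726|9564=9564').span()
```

(0, 9)

After group 1 captures some text, `\1` only succeeds where that same text appears again.
`re.match` won't scan ahead — the pattern has to work from the very first character.
The match spans [0:9] → '4890=4890'.
Captured: group 1 = '4890'.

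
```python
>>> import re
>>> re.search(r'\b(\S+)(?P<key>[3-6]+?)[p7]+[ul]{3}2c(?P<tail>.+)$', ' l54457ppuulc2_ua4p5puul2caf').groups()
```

The pattern matches a word boundary (`\b`, zero-width); then one or more of a non-whitespace character (captured); then one or more of a character in [3-6] (lazy) (captured as 'key'); then one or more of one of [p7], then exactly 3 of one of [ul], then the literal '2c'; then one or more of any character (captured as 'tail'); then anchored at the end.
`re.search` scans for the first position where the pattern succeeds.
The match spans [1:28] → 'l54457ppuulc2_ua4p5puul2caf'.
Captured: group 1 = 'l54457ppuulc2_ua4p', group 2 = '5', group 3 = 'af'.

('l54457ppuulc2_ua4p', '5', 'af')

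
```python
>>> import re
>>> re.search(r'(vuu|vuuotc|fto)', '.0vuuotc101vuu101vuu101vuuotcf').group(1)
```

Alternation isn't longest-match — the leftmost alternative that fits at this position is chosen.
`search` walks the string left to right and returns the first match it finds.
The match spans [2:5] → 'vuu'.
Captured: group 1 = 'vuu'.

'vuu'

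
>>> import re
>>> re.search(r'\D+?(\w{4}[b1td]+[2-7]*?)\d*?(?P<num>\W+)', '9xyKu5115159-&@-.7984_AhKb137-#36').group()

'xyKu5115159-&@-.'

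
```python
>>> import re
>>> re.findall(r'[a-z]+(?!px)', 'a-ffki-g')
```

['a', 'ffki', 'g']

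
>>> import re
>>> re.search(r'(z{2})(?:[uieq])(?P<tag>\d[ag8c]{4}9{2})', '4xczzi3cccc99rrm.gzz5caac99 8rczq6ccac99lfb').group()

'zzi3cccc99'

This matches exactly 2 of a literal 'z' (captured); then one of [uieq] (non-capturing group); then a digit, then exactly 4 of one of [ag8c], then exactly 2 of a literal '9' (captured as 'tag').
The match spans [3:13] → 'zzi3cccc99'.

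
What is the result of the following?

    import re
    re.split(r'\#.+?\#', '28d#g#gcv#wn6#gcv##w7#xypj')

A non-greedy quantifier consumes as few characters as it can — just enough that the remainder of the pattern still matches from where it stops; whatever follows it matches normally.
Matches to split on: at [3:6] → '#g#'; at [9:14] → '#wn6#'; at [17:22] → '##w7#'.
The string is cut at each match, leaving 4 pieces.

['28d', 'gcv', 'gcv', 'xypj']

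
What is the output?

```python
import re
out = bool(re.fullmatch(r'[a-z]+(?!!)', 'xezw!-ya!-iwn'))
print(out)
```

A negative assertion filters positions out without eating any characters.
`re.fullmatch` is like wrapping the pattern in `^…$` (in single-line mode).
Here the pattern can't cover the whole string, so the call returns None, and `bool(None)` is False.

False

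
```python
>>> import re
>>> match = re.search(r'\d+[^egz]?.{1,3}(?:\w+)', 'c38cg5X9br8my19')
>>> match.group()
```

'38cg5X9br8my19'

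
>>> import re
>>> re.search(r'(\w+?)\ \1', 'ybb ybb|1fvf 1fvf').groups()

After group 1 captures some text, `\1` only succeeds where that same text appears again.
Unlike `match`, `search` isn't anchored — it looks for the pattern anywhere in the string.
The match spans [0:7] → 'ybb ybb'.
Captured: group 1 = 'ybb'.

('ybb',)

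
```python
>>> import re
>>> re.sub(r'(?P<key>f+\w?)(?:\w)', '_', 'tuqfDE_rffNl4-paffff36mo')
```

'tuq__r_4-pa_mo'

Each match is replaced by '_'.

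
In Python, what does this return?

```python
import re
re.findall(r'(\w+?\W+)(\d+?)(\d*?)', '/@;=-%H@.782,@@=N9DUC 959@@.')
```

[('H@.', '7', ''), ('N9DUC ', '9', '')]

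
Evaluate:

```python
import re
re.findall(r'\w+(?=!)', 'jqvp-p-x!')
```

['x']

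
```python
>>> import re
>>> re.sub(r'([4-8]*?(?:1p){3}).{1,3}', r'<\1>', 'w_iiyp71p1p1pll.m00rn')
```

Pattern: zero or more of a character in [4-8] (lazy), then the literal '1p' repeated 3 times (captured); then 1 to 3 of any character.
The replacement refers to a captured group, so each match is rewritten using its own captured text.

'w_iiyp<71p1p1p>m00rn'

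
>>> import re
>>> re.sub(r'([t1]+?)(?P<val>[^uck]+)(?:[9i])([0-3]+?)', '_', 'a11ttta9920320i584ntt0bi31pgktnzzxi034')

A `+?`/`*?`/`{m,n}?` starts at its minimum and grows only as far as needed for what follows to match.
Every occurrence is swapped for '_'.

'a_1pgk_34'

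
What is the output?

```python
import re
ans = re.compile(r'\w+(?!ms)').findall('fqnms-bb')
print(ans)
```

Because the assertion is negative and zero-width, positions next to the forbidden text are skipped.
Scanning left to right: at [0:5] → 'fqnms'; at [6:8] → 'bb'.
`findall` yields the raw match text (2 of them) because the pattern has no groups.

['fqnms', 'bb']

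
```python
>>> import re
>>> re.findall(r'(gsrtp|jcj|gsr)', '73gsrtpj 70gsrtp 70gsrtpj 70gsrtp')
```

['gsrtp', 'gsrtp', 'gsrtp', 'gsrtp']

Branches in `(...|...)` are attempted left-to-right; the first branch that allows the whole pattern to succeed is taken.
Walking the string: at [2:7] match 'gsrtp', group 1 = 'gsrtp'; at [11:16] match 'gsrtp', group 1 = 'gsrtp'; at [19:24] match 'gsrtp', group 1 = 'gsrtp'; at [28:33] match 'gsrtp', group 1 = 'gsrtp'.
`findall` collects group 1 from each match (4 total).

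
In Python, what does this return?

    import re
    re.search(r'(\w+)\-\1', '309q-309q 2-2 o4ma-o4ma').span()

(0, 9)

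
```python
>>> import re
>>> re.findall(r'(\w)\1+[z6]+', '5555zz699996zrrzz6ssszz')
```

['5', '9', 'r', 's']

A backreference is literal: `\1` must see the identical characters the first group matched.
Matches: at [0:7] match '5555zz6', group 1 = '5'; at [7:13] match '99996z', group 1 = '9'; at [13:18] match 'rrzz6', group 1 = 'r'; at [18:23] match 'ssszz', group 1 = 's'.
One capturing group, so `findall` returns just the captured substring from each match — 4 in all.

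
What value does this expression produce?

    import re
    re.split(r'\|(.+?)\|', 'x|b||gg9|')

Because the quantifier is non-greedy, it stops expanding at the earliest point where the rest of the pattern can succeed.
With a capturing group present, the delimiter's captured portion is kept in the result list.

['x', 'b', '', 'gg9', '']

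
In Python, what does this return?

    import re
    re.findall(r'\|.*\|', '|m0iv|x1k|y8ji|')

['|m0iv|x1k|y8ji|']

Scanning left to right: at [0:15] → '|m0iv|x1k|y8ji|'.
With no groups in the pattern, `findall` gives back each whole match — 1 here.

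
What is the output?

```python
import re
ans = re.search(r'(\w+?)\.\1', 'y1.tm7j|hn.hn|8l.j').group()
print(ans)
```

hn.hn

The backreference `\1` re-matches whatever the first group consumed, character for character.
Unlike `match`, `search` isn't anchored — it looks for the pattern anywhere in the string.
The match spans [8:13] → 'hn.hn'.
Captured: group 1 = 'hn'.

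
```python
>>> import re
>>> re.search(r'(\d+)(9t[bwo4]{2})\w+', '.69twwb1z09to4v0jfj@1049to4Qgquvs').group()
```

'69twwb1z09to4v0jfj'

Pattern: one or more of a digit (captured); then the literal '9t', then exactly 2 of one of [bwo4] (captured); then one or more of a word character.
Unlike `match`, `search` isn't anchored — it looks for the pattern anywhere in the string.
The match spans [1:19] → '69twwb1z09to4v0jfj'.
Captured: group 1 = '6', group 2 = '9tww'.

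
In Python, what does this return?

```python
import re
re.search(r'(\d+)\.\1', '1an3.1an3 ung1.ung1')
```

None

The backreference `\1` re-matches whatever the first group consumed, character for character.
`re.search` tries every starting position until one works.
Here nothing in the string fits, so the call returns None.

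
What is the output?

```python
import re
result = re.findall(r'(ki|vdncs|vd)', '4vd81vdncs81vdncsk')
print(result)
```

['vd', 'vdncs', 'vdncs']

`|` is ordered: at each position the engine commits to the first alternative that works.
Matches: at [1:3] match 'vd', group 1 = 'vd'; at [5:10] match 'vdncs', group 1 = 'vdncs'; at [12:17] match 'vdncs', group 1 = 'vdncs'.
Because there's exactly one group, `findall` drops the full match and keeps group 1 from each hit.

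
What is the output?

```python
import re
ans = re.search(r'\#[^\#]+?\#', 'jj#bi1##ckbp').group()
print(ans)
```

#bi1#

The match spans [2:7] → '#bi1#'.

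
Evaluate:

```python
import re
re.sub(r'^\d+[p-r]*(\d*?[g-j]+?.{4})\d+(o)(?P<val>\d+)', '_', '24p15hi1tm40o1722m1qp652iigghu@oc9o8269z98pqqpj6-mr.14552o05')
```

'_m1qp652iigghu@oc9o8269z98pqqpj6-mr.14552o05'

This matches anchored at the start of the string; then one or more of a digit, then zero or more of a character in [p-r]; then zero or more of a digit (lazy), then one or more of a character in [g-j] (lazy), then exactly 4 of any character (captured); then one or more of a digit; then a literal 'o' (captured); then one or more of a digit (captured as 'val').
Matches: at [0:17] → '24p15hi1tm40o1722'.
Each match is replaced by '_'.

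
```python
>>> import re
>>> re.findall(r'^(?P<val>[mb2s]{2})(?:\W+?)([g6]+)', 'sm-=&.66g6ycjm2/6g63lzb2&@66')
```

[('sm', '66g6')]

Pattern: anchored at the start of the string; then exactly 2 of one of [mb2s] (captured as 'val'); then one or more of a non-word character (lazy) (non-capturing group); then one or more of one of [g6] (captured).
2 groups means the one result is a tuple of 2 captured strings — 1 here.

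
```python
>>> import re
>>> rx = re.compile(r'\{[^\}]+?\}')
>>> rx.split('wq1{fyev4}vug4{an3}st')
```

Matches to split on: at [3:10] → '{fyev4}'; at [14:19] → '{an3}'.
`split` removes every match and returns the 3 fragments in between.

['wq1', 'vug4', 'st']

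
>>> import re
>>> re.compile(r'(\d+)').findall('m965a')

['965']

This matches one or more of a digit (captured).
Matches: at [1:4] match '965', group 1 = '965'.
One capturing group, so `findall` returns just the captured substring from the one match — 1 in all.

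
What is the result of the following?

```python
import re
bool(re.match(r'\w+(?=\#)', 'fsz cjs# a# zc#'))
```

Lookahead/lookbehind check context without consuming it, so the matched span excludes the asserted characters.
`re.match` only tries the pattern at the start of the string.
Here position 0 doesn't satisfy it, so the call returns None, and `bool(None)` is False.

False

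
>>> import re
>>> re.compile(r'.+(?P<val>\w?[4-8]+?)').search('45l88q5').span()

(0, 7)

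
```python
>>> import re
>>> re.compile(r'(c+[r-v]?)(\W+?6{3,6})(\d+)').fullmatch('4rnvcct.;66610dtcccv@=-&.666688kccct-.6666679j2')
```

None

This matches one or more of a literal 'c', then optionally a character in [r-v] (captured); then one or more of a non-word character (lazy), then 3 to 6 of a literal '6' (captured); then one or more of a digit (captured).
`re.fullmatch` requires the pattern to consume the entire string.
Here there's no way to consume every character, so the call returns None.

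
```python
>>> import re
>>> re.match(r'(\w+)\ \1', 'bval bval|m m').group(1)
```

The backreference `\1` re-matches whatever the first group consumed, character for character.
`re.match` won't scan ahead — the pattern has to work from the very first character.
The match spans [0:9] → 'bval bval'.
Captured: group 1 = 'bval'.

'bval'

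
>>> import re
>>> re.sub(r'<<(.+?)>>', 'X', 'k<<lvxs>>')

Matches: at [1:9] → '<<lvxs>>'.
Each match is replaced by 'X'.

'kX'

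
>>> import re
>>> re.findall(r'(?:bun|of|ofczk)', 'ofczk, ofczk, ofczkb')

The regex engine tests alternatives in the order written; an earlier branch that matches wins even if a later one would match more.
Scanning left to right: at [0:2] → 'of'; at [7:9] → 'of'; at [14:16] → 'of'.
Since nothing is captured, `findall` lists the 3 matched substrings directly.

['of', 'of', 'of']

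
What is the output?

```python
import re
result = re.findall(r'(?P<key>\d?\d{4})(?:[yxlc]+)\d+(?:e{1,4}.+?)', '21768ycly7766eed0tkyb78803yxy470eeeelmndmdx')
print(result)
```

The `?` after the quantifier makes it lazy — it takes as little as possible before letting the rest of the pattern try.
Because there's exactly one group, `findall` drops the full match and keeps group 1 from each hit.

['21768', '78803']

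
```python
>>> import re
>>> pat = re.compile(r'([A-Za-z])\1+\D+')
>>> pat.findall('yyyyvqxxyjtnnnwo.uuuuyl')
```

After group 1 captures some text, `\1` only succeeds where that same text appears again.
`findall` collects group 1 from the one match (1 total).

['y']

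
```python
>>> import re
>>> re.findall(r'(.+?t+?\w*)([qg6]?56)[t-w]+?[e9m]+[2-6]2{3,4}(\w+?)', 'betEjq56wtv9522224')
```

3 groups means the one result is a tuple of 3 captured strings — 1 here.

[('betEjq', '56', '4')]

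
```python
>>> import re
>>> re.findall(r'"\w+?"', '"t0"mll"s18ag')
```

Matches: at [0:4] → '"t0"'.
`findall` yields the raw match text (1 of them) because the pattern has no groups.

['"t0"']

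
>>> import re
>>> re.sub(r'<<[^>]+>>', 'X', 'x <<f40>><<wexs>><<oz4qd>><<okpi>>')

'x XXXX'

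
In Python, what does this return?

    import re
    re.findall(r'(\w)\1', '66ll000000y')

The backreference `\1` re-matches whatever the first group consumed, character for character.
`findall` collects group 1 from each match (5 total).

['6', 'l', '0', '0', '0']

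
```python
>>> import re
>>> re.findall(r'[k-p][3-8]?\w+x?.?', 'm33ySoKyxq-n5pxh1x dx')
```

['m33ySoKyxq-', 'n5pxh1x ']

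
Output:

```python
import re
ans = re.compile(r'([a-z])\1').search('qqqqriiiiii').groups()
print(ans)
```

('q',)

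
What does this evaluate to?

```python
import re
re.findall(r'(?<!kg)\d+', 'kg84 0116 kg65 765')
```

['4', '0116', '5', '765']

A negative assertion filters positions out without eating any characters.
Walking the string: at [3:4] → '4'; at [5:9] → '0116'; at [13:14] → '5'; at [15:18] → '765'.
No capturing groups, so `findall` returns the 4 full match strings.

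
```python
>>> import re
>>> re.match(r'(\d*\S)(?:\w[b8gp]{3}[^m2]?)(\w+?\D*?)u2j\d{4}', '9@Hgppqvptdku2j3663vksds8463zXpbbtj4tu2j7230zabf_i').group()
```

`re.match` only tries the pattern at the start of the string.
The match spans [0:19] → '9@Hgppqvptdku2j3663'.

'9@Hgppqvptdku2j3663'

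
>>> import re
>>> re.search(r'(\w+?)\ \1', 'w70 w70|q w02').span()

(0, 7)

A backreference is literal: `\1` must see the identical characters the first group matched.
The match spans [0:7] → 'w70 w70'.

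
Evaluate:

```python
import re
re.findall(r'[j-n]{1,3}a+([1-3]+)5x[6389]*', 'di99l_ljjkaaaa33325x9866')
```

['3332']

Pattern: 1 to 3 of a character in [j-n], then one or more of the literal 'a'; then one or more of a character in [1-3] (captured); then the literal '5x', then zero or more of one of [6389].
Walking the string: at [7:24] match 'jjkaaaa33325x9866', group 1 = '3332'.
`findall` collects group 1 from the one match (1 total).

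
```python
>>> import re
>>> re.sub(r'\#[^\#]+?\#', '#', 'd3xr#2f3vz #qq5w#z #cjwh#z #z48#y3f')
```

'd3xr#qq5w#cjwh#z48#y3f'

Each match is replaced by '#'.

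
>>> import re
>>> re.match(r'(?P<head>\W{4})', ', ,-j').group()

This matches exactly 4 of a non-word character (captured as 'head').
With `match`, the pattern is implicitly anchored at the beginning.
The match spans [0:4] → ', ,-'.
Captured: group 1 = ', ,-'.

', ,-'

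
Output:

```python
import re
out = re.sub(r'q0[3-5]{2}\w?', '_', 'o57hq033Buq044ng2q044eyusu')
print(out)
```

o57h_u_g2_yusu

`sub` substitutes '_' at each match site.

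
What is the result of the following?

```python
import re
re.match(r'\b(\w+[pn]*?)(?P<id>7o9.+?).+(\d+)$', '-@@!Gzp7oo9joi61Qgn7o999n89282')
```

None

`match` is anchored at position 0; if the pattern doesn't fit there, it returns None.
Here the string doesn't start with a match, so the call returns None.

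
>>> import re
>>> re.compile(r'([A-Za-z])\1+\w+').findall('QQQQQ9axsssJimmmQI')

['Q']

`\1` has to match the exact text group 1 already captured.
Walking the string: at [0:18] match 'QQQQQ9axsssJimmmQI', group 1 = 'Q'.
With a single group, `findall` returns only what that group captured — 1 item.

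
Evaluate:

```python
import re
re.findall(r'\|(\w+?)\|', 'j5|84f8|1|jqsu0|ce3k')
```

['84f8', 'jqsu0']

Because there's exactly one group, `findall` drops the full match and keeps group 1 from each hit.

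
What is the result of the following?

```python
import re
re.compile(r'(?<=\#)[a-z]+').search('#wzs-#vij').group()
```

The `(?=…)`/`(?<=…)` assertion just peeks at neighbouring text; it doesn't advance the match position.
`re.search` scans for the first position where the pattern succeeds.
The match spans [1:4] → 'wzs'.

'wzs'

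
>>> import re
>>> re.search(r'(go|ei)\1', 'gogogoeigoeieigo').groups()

('go',)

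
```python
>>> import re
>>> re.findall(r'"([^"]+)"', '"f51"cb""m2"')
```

['f51', 'm2']

`findall` collects group 1 from each match (2 total).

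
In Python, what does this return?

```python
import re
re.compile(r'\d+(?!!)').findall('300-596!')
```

['300', '59']

The negative lookahead/lookbehind blocks any match where the forbidden context is present.
With no groups in the pattern, `findall` gives back each whole match — 2 here.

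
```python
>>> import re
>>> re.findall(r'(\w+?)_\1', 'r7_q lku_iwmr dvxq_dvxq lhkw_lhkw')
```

['dvxq', 'lhkw']

`\1` is not a pattern — it's the concrete string captured by group 1, re-applied verbatim.
One capturing group, so `findall` returns just the captured substring from each match — 2 in all.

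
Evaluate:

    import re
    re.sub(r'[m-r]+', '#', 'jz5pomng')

This matches one or more of a character in [m-r].
Matches: at [3:7] → 'pomn'.
Each match is replaced by '#'.

'jz5#g'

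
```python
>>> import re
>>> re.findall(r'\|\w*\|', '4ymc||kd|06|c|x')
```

['||', '|06|']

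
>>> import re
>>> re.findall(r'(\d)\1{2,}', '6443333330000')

['3', '0']

`\1` is not a pattern — it's the concrete string captured by group 1, re-applied verbatim.
`findall` collects group 1 from each match (2 total).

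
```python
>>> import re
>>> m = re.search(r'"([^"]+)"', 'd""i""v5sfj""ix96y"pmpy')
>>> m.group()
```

The match spans [2:5] → '"i"'.

'"i"'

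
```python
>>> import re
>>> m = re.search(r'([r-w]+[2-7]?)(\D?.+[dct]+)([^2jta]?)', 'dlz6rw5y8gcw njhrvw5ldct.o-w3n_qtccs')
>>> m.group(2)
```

'y8gcw njhrvw5ldct.o-w3n_qtcc'

Pattern: one or more of a character in [r-w], then optionally a character in [2-7] (captured); then optionally a non-digit, then one or more of any character, then one or more of one of [dct] (captured); then optionally any character except [2jta] (captured).
Unlike `match`, `search` isn't anchored — it looks for the pattern anywhere in the string.
The match spans [4:36] → 'rw5y8gcw njhrvw5ldct.o-w3n_qtccs'.
Captured: group 1 = 'rw5', group 2 = 'y8gcw njhrvw5ldct.o-w3n_qtcc', group 3 = 's'.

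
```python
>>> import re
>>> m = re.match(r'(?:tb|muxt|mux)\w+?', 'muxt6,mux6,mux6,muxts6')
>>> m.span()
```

With `match`, the pattern is implicitly anchored at the beginning.
The match spans [0:5] → 'muxt6'.

(0, 5)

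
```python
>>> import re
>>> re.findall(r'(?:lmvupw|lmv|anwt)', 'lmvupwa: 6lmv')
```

['lmvupw', 'lmv']

The regex engine tests alternatives in the order written; an earlier branch that matches wins even if a later one would match more.
Walking the string: at [0:6] → 'lmvupw'; at [10:13] → 'lmv'.
No capturing groups, so `findall` returns the 2 full match strings.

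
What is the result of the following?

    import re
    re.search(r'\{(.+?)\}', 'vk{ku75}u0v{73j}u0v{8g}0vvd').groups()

('ku75',)

The match spans [2:8] → '{ku75}'.
Captured: group 1 = 'ku75'.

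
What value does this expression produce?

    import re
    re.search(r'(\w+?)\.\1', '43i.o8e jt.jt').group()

'jt.jt'

A backreference is literal: `\1` must see the identical characters the first group matched.
The match spans [8:13] → 'jt.jt'.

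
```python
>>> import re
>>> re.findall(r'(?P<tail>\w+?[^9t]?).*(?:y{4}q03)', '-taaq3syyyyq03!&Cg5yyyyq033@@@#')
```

['ta']

The pattern matches one or more of a word character (lazy), then optionally any character except [9t] (captured as 'tail'); then zero or more of any character; then exactly 4 of a literal 'y', then the literal 'q03' (non-capturing group).
Walking the string: at [1:26] match 'taaq3syyyyq03!&Cg5yyyyq03', group 1 = 'ta'.
One capturing group, so `findall` returns just the captured substring from the one match — 1 in all.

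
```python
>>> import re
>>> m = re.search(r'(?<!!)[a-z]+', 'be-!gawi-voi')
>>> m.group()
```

'be'

Because the assertion is negative and zero-width, positions next to the forbidden text are skipped.
Unlike `match`, `search` isn't anchored — it looks for the pattern anywhere in the string.
The match spans [0:2] → 'be'.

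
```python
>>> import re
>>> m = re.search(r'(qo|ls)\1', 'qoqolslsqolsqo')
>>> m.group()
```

'qoqo'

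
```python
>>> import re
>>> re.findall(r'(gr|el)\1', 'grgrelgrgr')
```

['gr', 'gr']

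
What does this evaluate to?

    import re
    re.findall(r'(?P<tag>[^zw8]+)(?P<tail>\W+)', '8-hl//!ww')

[('-hl//', '!')]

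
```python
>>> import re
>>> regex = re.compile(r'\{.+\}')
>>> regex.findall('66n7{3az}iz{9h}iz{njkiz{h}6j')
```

['{3az}iz{9h}iz{njkiz{h}']

Matches: at [4:26] → '{3az}iz{9h}iz{njkiz{h}'.
`findall` yields the raw match text (1 of them) because the pattern has no groups.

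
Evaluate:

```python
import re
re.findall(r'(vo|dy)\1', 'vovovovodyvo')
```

['vo', 'vo']

`\1` has to match the exact text group 1 already captured.
Walking the string: at [0:4] match 'vovo', group 1 = 'vo'; at [4:8] match 'vovo', group 1 = 'vo'.
With a single group, `findall` returns only what that group captured — 2 items.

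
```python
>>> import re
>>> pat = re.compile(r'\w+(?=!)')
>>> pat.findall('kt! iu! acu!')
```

['kt', 'iu', 'acu']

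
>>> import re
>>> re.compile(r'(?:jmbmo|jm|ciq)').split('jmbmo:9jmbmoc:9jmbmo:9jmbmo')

Alternation isn't longest-match — the leftmost alternative that fits at this position is chosen.
Matches to split on: at [0:5] → 'jmbmo'; at [7:12] → 'jmbmo'; at [15:20] → 'jmbmo'; at [22:27] → 'jmbmo'.
Each match becomes a cut point; 5 segments remain.

['', ':9', 'c:9', ':9', '']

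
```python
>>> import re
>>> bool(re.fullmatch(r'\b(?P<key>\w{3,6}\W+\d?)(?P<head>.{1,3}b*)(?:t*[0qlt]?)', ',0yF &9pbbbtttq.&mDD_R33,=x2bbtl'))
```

False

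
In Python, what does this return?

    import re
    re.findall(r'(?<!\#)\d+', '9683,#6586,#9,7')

The negative lookahead/lookbehind blocks any match where the forbidden context is present.
Matches: at [0:4] → '9683'; at [7:10] → '586'; at [14:15] → '7'.
`findall` yields the raw match text (3 of them) because the pattern has no groups.

['9683', '586', '7']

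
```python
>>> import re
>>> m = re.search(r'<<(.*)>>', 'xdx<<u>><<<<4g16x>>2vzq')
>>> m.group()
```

'<<u>><<<<4g16x>>'

`re.search` scans for the first position where the pattern succeeds.
The match spans [3:19] → '<<u>><<<<4g16x>>'.
Captured: group 1 = 'u>><<<<4g16x'.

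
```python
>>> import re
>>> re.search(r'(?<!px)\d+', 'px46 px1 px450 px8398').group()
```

Because the assertion is negative and zero-width, positions next to the forbidden text are skipped.
Unlike `match`, `search` isn't anchored — it looks for the pattern anywhere in the string.
The match spans [3:4] → '6'.

'6'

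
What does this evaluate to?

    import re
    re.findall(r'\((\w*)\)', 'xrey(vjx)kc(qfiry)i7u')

['vjx', 'qfiry']

One capturing group, so `findall` returns just the captured substring from each match — 2 in all.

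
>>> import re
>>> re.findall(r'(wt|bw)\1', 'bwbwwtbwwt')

`\1` has to match the exact text group 1 already captured.
`findall` collects group 1 from the one match (1 total).

['bw']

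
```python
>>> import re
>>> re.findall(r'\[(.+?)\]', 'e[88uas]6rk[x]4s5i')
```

['88uas', 'x']

Lazy quantifiers expand one character at a time until the remainder of the pattern can match.
Walking the string: at [1:8] match '[88uas]', group 1 = '88uas'; at [11:14] match '[x]', group 1 = 'x'.
Because there's exactly one group, `findall` drops the full match and keeps group 1 from each hit.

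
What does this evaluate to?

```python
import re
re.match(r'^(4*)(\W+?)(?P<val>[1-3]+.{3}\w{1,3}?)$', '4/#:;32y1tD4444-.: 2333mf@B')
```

With `match`, the pattern is implicitly anchored at the beginning.
Here the string doesn't start with a match, so the call returns None.

None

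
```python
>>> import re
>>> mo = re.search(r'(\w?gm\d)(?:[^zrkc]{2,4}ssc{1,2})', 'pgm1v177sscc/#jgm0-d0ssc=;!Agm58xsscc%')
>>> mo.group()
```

The pattern matches optionally a word character, then the literal 'gm', then a digit (captured); then 2 to 4 of any character except [zrkc], then the literal 'ss', then 1 to 2 of a literal 'c' (non-capturing group).
`re.search` scans for the first position where the pattern succeeds.
The match spans [0:12] → 'pgm1v177sscc'.
Captured: group 1 = 'pgm1'.

'pgm1v177sscc'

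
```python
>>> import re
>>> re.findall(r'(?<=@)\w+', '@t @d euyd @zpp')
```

The lookaround is zero-width — it requires the adjacent text to match without consuming it, so the asserted text isn't part of the match.
Matches: at [1:2] → 't'; at [4:5] → 'd'; at [12:15] → 'zpp'.
With no groups in the pattern, `findall` gives back each whole match — 3 here.

['t', 'd', 'zpp']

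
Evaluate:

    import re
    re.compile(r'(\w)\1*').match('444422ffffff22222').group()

'4444'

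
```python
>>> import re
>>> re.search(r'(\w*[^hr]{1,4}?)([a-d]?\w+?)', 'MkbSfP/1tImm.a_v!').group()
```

'MkbSfP/1'

Because the quantifier is non-greedy, it stops expanding at the earliest point where the rest of the pattern can succeed.
The match spans [0:8] → 'MkbSfP/1'.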